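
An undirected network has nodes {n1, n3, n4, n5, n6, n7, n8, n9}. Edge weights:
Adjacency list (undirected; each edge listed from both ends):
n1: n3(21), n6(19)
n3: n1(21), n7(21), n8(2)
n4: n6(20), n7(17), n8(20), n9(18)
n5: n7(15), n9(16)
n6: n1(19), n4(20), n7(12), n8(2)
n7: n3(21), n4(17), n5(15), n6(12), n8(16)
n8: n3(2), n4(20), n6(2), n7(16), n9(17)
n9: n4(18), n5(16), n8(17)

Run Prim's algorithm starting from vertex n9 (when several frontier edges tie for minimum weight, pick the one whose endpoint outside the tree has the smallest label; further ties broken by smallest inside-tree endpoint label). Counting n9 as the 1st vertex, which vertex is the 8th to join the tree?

Grow the tree from n9 using Prim:
Step 1: cheapest edge leaving the tree is n5-n9 (16); add n5.
Step 2: cheapest edge leaving the tree is n5-n7 (15); add n7.
Step 3: cheapest edge leaving the tree is n6-n7 (12); add n6.
Step 4: cheapest edge leaving the tree is n6-n8 (2); add n8.
Step 5: cheapest edge leaving the tree is n3-n8 (2); add n3.
Step 6: cheapest edge leaving the tree is n4-n7 (17); add n4.
Step 7: cheapest edge leaving the tree is n1-n6 (19); add n1.
Vertex order: n9, n5, n7, n6, n8, n3, n4, n1. The 8th vertex is n1.

n1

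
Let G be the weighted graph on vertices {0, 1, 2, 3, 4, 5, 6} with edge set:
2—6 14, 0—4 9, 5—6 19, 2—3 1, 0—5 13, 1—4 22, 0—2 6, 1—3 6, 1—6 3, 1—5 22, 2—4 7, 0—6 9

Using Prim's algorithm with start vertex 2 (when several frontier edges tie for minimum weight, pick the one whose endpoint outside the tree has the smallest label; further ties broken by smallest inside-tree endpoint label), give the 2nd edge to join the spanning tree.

0-2

Grow the tree from 2 using Prim:
Step 1: cheapest edge leaving the tree is 2—3 (1); add 3.
Step 2: cheapest edge leaving the tree is 0—2 (6); add 0.
Step 3: cheapest edge leaving the tree is 1—3 (6); add 1.
Step 4: cheapest edge leaving the tree is 1—6 (3); add 6.
Step 5: cheapest edge leaving the tree is 2—4 (7); add 4.
Step 6: cheapest edge leaving the tree is 0—5 (13); add 5.
The 2nd edge added is 0—2.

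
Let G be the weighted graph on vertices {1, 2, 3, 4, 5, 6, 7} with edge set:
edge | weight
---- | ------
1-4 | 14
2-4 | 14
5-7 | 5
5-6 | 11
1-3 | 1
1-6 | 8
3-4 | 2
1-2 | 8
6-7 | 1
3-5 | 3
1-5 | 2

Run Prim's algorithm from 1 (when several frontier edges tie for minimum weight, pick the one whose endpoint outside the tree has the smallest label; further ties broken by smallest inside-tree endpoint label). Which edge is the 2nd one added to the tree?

Prim, starting at 1.
Step 1: frontier [1-3 1, 1-5 2, 1-2 8, 1-6 8, 1-4 14] → take 1-3 (1); add 3.
Step 2: frontier [1-5 2, 1-2 8, 1-6 8, 1-4 14, 3-4 2, 3-5 3] → take 3-4 (2); add 4.
Step 3: frontier [1-5 2, 1-2 8, 1-6 8, 3-5 3, 2-4 14] → take 1-5 (2); add 5.
Step 4: frontier [1-2 8, 1-6 8, 2-4 14, 5-7 5, 5-6 11] → take 5-7 (5); add 7.
Step 5: frontier [1-2 8, 1-6 8, 2-4 14, 5-6 11, 6-7 1] → take 6-7 (1); add 6.
Step 6: frontier [1-2 8, 2-4 14] → take 1-2 (8); add 2.
The 2nd edge added is 3-4.

3-4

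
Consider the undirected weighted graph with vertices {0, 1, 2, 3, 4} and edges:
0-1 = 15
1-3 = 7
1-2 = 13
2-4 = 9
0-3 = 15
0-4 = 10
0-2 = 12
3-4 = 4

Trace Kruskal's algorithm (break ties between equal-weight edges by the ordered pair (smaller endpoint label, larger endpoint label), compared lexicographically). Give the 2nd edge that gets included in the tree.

Sort edges by weight, then run Kruskal:
3-4 (4): add — endpoints in different components.
1-3 (7): add — endpoints in different components.
2-4 (9): add — endpoints in different components.
0-4 (10): add — endpoints in different components.
The 2nd edge added is 1-3.

1-3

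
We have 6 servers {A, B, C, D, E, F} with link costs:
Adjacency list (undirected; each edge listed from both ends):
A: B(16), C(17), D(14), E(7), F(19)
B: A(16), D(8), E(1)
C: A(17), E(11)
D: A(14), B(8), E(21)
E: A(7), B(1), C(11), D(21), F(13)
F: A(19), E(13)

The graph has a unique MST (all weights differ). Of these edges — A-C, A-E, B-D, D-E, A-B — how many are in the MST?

Sort edges by weight, then run Kruskal:
B-E (1): add — endpoints in different components.
A-E (7): add — endpoints in different components.
B-D (8): add — endpoints in different components.
C-E (11): add — endpoints in different components.
E-F (13): add — endpoints in different components.
MST edge set: {B-E, A-E, B-D, C-E, E-F}.
Of the listed edges, {A-E, B-D} are in the MST → 2.

2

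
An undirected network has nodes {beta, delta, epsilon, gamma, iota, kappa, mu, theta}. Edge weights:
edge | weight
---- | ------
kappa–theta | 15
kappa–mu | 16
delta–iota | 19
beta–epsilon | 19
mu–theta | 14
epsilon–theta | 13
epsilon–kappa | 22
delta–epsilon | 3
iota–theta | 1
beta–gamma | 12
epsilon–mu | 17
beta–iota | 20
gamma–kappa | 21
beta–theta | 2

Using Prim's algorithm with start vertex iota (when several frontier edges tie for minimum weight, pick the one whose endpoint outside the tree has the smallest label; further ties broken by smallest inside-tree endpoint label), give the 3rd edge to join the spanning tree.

beta-gamma

Prim, starting at iota.
Step 1: cheapest edge leaving the tree is iota–theta (1); add theta.
Step 2: cheapest edge leaving the tree is beta–theta (2); add beta.
Step 3: cheapest edge leaving the tree is beta–gamma (12); add gamma.
Step 4: cheapest edge leaving the tree is epsilon–theta (13); add epsilon.
Step 5: cheapest edge leaving the tree is delta–epsilon (3); add delta.
Step 6: cheapest edge leaving the tree is mu–theta (14); add mu.
Step 7: cheapest edge leaving the tree is kappa–theta (15); add kappa.
The 3rd edge added is beta–gamma.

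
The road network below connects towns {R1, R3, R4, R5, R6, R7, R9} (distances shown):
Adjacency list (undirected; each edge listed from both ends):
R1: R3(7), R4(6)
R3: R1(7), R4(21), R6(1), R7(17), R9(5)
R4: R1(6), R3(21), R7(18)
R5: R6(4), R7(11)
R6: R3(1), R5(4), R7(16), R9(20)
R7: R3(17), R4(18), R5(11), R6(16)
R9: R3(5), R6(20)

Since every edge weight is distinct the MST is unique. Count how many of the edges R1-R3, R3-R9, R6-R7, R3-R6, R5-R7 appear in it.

Kruskal: consider edges lightest-first.
R3-R6 (1): add — endpoints in different components.
R5-R6 (4): add — endpoints in different components.
R3-R9 (5): add — endpoints in different components.
R1-R4 (6): add — endpoints in different components.
R1-R3 (7): add — endpoints in different components.
R5-R7 (11): add — endpoints in different components.
MST edge set: {R3-R6, R5-R6, R3-R9, R1-R4, R1-R3, R5-R7}.
Of the listed edges, {R1-R3, R3-R9, R3-R6, R5-R7} are in the MST → 4.

4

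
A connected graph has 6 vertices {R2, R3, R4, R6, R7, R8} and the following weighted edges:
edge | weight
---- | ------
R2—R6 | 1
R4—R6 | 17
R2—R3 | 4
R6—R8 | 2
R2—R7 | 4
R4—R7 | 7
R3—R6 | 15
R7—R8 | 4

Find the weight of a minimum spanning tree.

18

Grow the tree from R8 using Prim:
Step 1: cheapest edge leaving the tree is R6—R8 (2); add R6.
Step 2: cheapest edge leaving the tree is R2—R6 (1); add R2.
Step 3: cheapest edge leaving the tree is R2—R3 (4); add R3.
Step 4: cheapest edge leaving the tree is R2—R7 (4); add R7.
Step 5: cheapest edge leaving the tree is R4—R7 (7); add R4.
MST edges: R6—R8, R2—R6, R2—R3, R2—R7, R4—R7; total weight 2+1+4+4+7 = 18.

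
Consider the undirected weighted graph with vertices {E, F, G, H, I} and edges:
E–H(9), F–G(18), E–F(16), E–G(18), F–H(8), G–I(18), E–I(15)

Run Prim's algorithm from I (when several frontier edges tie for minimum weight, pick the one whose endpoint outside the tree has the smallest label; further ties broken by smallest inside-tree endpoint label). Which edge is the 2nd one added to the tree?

E-H

Prim, starting at I.
Step 1: frontier [E–I 15, G–I 18] → take E–I (15); add E.
Step 2: frontier [E–H 9, E–F 16, E–G 18, G–I 18] → take E–H (9); add H.
Step 3: frontier [E–F 16, E–G 18, F–H 8, G–I 18] → take F–H (8); add F.
Step 4: frontier [E–G 18, F–G 18, G–I 18] → take E–G (18); add G.
The 2nd edge added is E–H.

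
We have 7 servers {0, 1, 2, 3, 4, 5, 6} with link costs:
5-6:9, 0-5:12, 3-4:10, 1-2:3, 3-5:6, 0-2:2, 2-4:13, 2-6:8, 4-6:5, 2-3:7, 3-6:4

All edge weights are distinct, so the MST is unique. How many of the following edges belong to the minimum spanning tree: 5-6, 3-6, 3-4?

Kruskal's algorithm — process edges by increasing weight (ties by edge label):
0-2 (2): add. Components now {0,2} {1} {3} {4} {5} {6}
1-2 (3): add. Components now {0,1,2} {3} {4} {5} {6}
3-6 (4): add. Components now {0,1,2} {3,6} {4} {5}
4-6 (5): add. Components now {0,1,2} {3,4,6} {5}
3-5 (6): add. Components now {0,1,2} {3,4,5,6}
2-3 (7): add. Components now {0,1,2,3,4,5,6}
MST edge set: {0-2, 1-2, 3-6, 4-6, 3-5, 2-3}.
Of the listed edges, {3-6} are in the MST → 1.

1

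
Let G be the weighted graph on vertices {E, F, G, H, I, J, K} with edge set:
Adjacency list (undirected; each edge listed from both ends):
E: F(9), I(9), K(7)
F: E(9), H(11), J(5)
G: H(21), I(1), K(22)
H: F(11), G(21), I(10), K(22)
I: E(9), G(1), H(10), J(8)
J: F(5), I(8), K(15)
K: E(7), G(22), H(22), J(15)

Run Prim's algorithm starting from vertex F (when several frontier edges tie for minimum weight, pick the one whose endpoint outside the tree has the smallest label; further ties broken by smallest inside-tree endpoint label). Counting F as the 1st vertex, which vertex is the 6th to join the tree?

Prim, starting at F.
Step 1: frontier [F–J 5, E–F 9, F–H 11] → take F–J (5); add J.
Step 2: frontier [E–F 9, F–H 11, I–J 8, J–K 15] → take I–J (8); add I.
Step 3: frontier [E–F 9, F–H 11, G–I 1, E–I 9, H–I 10, J–K 15] → take G–I (1); add G.
Step 4: frontier [E–F 9, F–H 11, G–H 21, G–K 22, E–I 9, H–I 10, J–K 15] → take E–F (9); add E.
Step 5: frontier [E–K 7, F–H 11, G–H 21, G–K 22, H–I 10, J–K 15] → take E–K (7); add K.
Step 6: frontier [F–H 11, G–H 21, H–I 10, H–K 22] → take H–I (10); add H.
Vertex order: F, J, I, G, E, K, H. The 6th vertex is K.

K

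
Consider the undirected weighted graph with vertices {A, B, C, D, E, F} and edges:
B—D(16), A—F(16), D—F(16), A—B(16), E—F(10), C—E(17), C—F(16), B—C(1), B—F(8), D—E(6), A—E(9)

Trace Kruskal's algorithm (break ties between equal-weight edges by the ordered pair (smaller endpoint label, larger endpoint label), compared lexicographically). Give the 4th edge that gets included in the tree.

Sort edges by weight, then run Kruskal:
B—C (1): add — endpoints in different components.
D—E (6): add — endpoints in different components.
B—F (8): add — endpoints in different components.
A—E (9): add — endpoints in different components.
E—F (10): add — endpoints in different components.
The 4th edge added is A—E.

A-E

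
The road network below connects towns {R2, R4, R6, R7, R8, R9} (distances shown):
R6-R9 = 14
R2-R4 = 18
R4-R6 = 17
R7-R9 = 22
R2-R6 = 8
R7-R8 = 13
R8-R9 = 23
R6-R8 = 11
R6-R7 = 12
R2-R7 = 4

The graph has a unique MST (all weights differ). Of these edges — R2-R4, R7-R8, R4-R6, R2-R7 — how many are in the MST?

Kruskal: consider edges lightest-first.
R2-R7 (4): add — endpoints in different components.
R2-R6 (8): add — endpoints in different components.
R6-R8 (11): add — endpoints in different components.
R6-R7 (12): skip — R6 and R7 already connected.
R7-R8 (13): skip — R7 and R8 already connected.
R6-R9 (14): add — endpoints in different components.
R4-R6 (17): add — endpoints in different components.
MST edge set: {R2-R7, R2-R6, R6-R8, R6-R9, R4-R6}.
Of the listed edges, {R4-R6, R2-R7} are in the MST → 2.

2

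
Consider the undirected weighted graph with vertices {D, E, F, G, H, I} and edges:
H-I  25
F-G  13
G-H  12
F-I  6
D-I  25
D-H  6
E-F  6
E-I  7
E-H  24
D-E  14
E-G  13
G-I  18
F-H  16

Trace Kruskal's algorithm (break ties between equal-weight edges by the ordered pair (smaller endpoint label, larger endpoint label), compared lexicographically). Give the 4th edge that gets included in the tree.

G-H

Kruskal's algorithm — process edges by increasing weight (ties by edge label):
D-H (6): add. Components now {D,H} {E} {F} {G} {I}
E-F (6): add. Components now {D,H} {E,F} {G} {I}
F-I (6): add. Components now {D,H} {E,F,I} {G}
E-I (7): skip — E and I already connected.
G-H (12): add. Components now {D,G,H} {E,F,I}
E-G (13): add. Components now {D,E,F,G,H,I}
The 4th edge added is G-H.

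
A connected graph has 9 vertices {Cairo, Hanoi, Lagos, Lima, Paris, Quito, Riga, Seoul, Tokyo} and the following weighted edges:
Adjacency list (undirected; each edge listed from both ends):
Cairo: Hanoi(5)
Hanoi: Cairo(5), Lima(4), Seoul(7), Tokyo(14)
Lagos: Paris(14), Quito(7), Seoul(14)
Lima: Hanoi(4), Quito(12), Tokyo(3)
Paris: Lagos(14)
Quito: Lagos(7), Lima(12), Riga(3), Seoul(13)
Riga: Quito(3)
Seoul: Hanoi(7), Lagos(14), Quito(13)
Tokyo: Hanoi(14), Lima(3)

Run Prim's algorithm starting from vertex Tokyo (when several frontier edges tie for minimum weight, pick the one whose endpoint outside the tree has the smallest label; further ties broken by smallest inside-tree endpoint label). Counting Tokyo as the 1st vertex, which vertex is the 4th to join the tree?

Cairo

Grow the tree from Tokyo using Prim:
Step 1: cheapest edge leaving the tree is Lima-Tokyo (3); add Lima.
Step 2: cheapest edge leaving the tree is Hanoi-Lima (4); add Hanoi.
Step 3: cheapest edge leaving the tree is Cairo-Hanoi (5); add Cairo.
Step 4: cheapest edge leaving the tree is Hanoi-Seoul (7); add Seoul.
Step 5: cheapest edge leaving the tree is Lima-Quito (12); add Quito.
Step 6: cheapest edge leaving the tree is Quito-Riga (3); add Riga.
Step 7: cheapest edge leaving the tree is Lagos-Quito (7); add Lagos.
Step 8: cheapest edge leaving the tree is Lagos-Paris (14); add Paris.
Vertex order: Tokyo, Lima, Hanoi, Cairo, Seoul, Quito, Riga, Lagos, Paris. The 4th vertex is Cairo.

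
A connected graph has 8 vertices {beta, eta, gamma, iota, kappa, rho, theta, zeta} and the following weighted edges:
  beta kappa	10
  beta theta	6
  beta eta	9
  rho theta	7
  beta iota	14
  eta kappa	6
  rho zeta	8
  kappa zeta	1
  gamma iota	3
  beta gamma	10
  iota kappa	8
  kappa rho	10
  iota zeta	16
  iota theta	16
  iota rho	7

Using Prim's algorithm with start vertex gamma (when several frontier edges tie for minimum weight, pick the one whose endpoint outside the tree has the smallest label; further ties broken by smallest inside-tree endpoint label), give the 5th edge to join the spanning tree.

Grow the tree from gamma using Prim:
Step 1: cheapest edge leaving the tree is gamma iota (3); add iota.
Step 2: cheapest edge leaving the tree is iota rho (7); add rho.
Step 3: cheapest edge leaving the tree is rho theta (7); add theta.
Step 4: cheapest edge leaving the tree is beta theta (6); add beta.
Step 5: cheapest edge leaving the tree is iota kappa (8); add kappa.
Step 6: cheapest edge leaving the tree is kappa zeta (1); add zeta.
Step 7: cheapest edge leaving the tree is eta kappa (6); add eta.
The 5th edge added is iota kappa.

iota-kappa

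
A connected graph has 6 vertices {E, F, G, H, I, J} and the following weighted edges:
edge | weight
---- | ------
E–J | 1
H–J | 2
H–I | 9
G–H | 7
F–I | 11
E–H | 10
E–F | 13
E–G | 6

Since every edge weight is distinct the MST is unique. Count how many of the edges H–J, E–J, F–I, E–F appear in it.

3

Kruskal's algorithm — process edges by increasing weight (ties by edge label):
E–J (1): add — endpoints in different components.
H–J (2): add — endpoints in different components.
E–G (6): add — endpoints in different components.
G–H (7): skip — G and H already connected.
H–I (9): add — endpoints in different components.
E–H (10): skip — E and H already connected.
F–I (11): add — endpoints in different components.
MST edge set: {E–J, H–J, E–G, H–I, F–I}.
Of the listed edges, {H–J, E–J, F–I} are in the MST → 3.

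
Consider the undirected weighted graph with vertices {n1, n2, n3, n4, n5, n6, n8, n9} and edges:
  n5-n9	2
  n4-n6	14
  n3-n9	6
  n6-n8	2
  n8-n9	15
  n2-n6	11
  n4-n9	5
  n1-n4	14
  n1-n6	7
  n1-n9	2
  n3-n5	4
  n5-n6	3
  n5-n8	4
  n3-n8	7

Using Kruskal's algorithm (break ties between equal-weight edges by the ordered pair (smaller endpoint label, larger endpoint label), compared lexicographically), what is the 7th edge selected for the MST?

Kruskal: consider edges lightest-first.
n1-n9 (2): add — endpoints in different components.
n5-n9 (2): add — endpoints in different components.
n6-n8 (2): add — endpoints in different components.
n5-n6 (3): add — endpoints in different components.
n3-n5 (4): add — endpoints in different components.
n5-n8 (4): skip — n5 and n8 already connected.
n4-n9 (5): add — endpoints in different components.
n3-n9 (6): skip — n9 and n3 already connected.
n1-n6 (7): skip — n1 and n6 already connected.
n3-n8 (7): skip — n8 and n3 already connected.
n2-n6 (11): add — endpoints in different components.
The 7th edge added is n2-n6.

n2-n6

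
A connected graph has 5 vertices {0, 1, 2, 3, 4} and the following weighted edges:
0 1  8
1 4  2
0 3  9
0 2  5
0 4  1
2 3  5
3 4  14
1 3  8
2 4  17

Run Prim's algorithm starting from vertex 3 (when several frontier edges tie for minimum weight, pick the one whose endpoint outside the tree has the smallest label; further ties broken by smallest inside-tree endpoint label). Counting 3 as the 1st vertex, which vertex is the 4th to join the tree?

4

Prim, starting at 3.
Step 1: cheapest edge leaving the tree is 2 3 (5); add 2.
Step 2: cheapest edge leaving the tree is 0 2 (5); add 0.
Step 3: cheapest edge leaving the tree is 0 4 (1); add 4.
Step 4: cheapest edge leaving the tree is 1 4 (2); add 1.
Vertex order: 3, 2, 0, 4, 1. The 4th vertex is 4.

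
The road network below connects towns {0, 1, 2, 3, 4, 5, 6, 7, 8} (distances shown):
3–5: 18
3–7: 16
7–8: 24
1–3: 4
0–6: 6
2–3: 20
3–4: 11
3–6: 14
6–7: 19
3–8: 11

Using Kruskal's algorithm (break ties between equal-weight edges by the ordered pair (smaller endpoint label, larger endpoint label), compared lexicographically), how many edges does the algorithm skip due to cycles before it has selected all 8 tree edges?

1

Kruskal: consider edges lightest-first.
1–3 (4): add — endpoints in different components.
0–6 (6): add — endpoints in different components.
3–4 (11): add — endpoints in different components.
3–8 (11): add — endpoints in different components.
3–6 (14): add — endpoints in different components.
3–7 (16): add — endpoints in different components.
3–5 (18): add — endpoints in different components.
6–7 (19): skip — 6 and 7 already connected.
2–3 (20): add — endpoints in different components.
Edges rejected before the tree was complete: 1.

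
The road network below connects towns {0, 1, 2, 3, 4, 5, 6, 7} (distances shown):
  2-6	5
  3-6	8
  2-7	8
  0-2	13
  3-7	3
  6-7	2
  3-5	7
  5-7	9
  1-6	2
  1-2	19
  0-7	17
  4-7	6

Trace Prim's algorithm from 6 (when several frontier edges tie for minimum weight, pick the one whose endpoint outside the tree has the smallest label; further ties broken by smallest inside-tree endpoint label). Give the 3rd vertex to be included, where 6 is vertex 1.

Prim's algorithm from 6:
Step 1: cheapest edge leaving the tree is 1-6 (2); add 1.
Step 2: cheapest edge leaving the tree is 6-7 (2); add 7.
Step 3: cheapest edge leaving the tree is 3-7 (3); add 3.
Step 4: cheapest edge leaving the tree is 2-6 (5); add 2.
Step 5: cheapest edge leaving the tree is 4-7 (6); add 4.
Step 6: cheapest edge leaving the tree is 3-5 (7); add 5.
Step 7: cheapest edge leaving the tree is 0-2 (13); add 0.
Vertex order: 6, 1, 7, 3, 2, 4, 5, 0. The 3rd vertex is 7.

7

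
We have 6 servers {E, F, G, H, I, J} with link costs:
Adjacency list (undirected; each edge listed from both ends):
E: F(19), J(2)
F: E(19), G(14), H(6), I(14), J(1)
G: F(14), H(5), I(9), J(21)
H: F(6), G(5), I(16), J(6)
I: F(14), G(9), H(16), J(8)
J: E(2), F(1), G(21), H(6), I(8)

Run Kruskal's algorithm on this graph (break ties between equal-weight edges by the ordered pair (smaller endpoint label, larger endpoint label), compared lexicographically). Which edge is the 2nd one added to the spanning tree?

E-J

Sort edges by weight, then run Kruskal:
F—J (1): add. Components now {E} {F,J} {G} {H} {I}
E—J (2): add. Components now {E,F,J} {G} {H} {I}
G—H (5): add. Components now {E,F,J} {G,H} {I}
F—H (6): add. Components now {E,F,G,H,J} {I}
H—J (6): skip — H and J already connected.
I—J (8): add. Components now {E,F,G,H,I,J}
The 2nd edge added is E—J.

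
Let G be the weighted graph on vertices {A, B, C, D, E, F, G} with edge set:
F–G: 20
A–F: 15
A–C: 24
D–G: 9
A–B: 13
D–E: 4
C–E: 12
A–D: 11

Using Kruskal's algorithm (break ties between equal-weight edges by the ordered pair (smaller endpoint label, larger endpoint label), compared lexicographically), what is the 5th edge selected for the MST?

A-B

Kruskal's algorithm — process edges by increasing weight (ties by edge label):
D–E (4): add. Components now {A} {B} {C} {D,E} {F} {G}
D–G (9): add. Components now {A} {B} {C} {D,E,G} {F}
A–D (11): add. Components now {A,D,E,G} {B} {C} {F}
C–E (12): add. Components now {A,C,D,E,G} {B} {F}
A–B (13): add. Components now {A,B,C,D,E,G} {F}
A–F (15): add. Components now {A,B,C,D,E,F,G}
The 5th edge added is A–B.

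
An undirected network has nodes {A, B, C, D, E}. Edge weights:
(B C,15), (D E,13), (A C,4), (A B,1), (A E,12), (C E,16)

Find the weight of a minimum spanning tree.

Prim's algorithm from B:
Step 1: frontier [A B 1, B C 15] → take A B (1); add A.
Step 2: frontier [A C 4, A E 12, B C 15] → take A C (4); add C.
Step 3: frontier [A E 12, C E 16] → take A E (12); add E.
Step 4: frontier [D E 13] → take D E (13); add D.
MST edges: A B, A C, A E, D E; total weight 1+4+12+13 = 30.

30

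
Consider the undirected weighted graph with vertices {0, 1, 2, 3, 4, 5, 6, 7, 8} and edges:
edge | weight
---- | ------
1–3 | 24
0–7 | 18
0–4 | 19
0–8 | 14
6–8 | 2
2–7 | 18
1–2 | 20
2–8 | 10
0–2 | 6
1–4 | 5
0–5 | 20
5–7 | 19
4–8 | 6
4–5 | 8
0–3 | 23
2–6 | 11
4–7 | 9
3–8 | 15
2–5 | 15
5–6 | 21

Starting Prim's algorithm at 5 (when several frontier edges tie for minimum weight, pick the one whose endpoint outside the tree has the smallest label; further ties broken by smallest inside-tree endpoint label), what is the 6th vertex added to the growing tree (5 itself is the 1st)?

7

Prim, starting at 5.
Step 1: cheapest edge leaving the tree is 4–5 (8); add 4.
Step 2: cheapest edge leaving the tree is 1–4 (5); add 1.
Step 3: cheapest edge leaving the tree is 4–8 (6); add 8.
Step 4: cheapest edge leaving the tree is 6–8 (2); add 6.
Step 5: cheapest edge leaving the tree is 4–7 (9); add 7.
Step 6: cheapest edge leaving the tree is 2–8 (10); add 2.
Step 7: cheapest edge leaving the tree is 0–2 (6); add 0.
Step 8: cheapest edge leaving the tree is 3–8 (15); add 3.
Vertex order: 5, 4, 1, 8, 6, 7, 2, 0, 3. The 6th vertex is 7.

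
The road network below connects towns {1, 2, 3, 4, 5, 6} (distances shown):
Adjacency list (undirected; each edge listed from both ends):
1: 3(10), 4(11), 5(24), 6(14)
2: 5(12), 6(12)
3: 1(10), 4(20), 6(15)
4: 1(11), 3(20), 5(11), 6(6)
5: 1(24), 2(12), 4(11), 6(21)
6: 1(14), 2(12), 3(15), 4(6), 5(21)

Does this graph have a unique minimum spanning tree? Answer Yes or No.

Sort edges by weight, then run Kruskal:
4-6 (6): add. Components now {1} {2} {3} {4,6} {5}
1-3 (10): add. Components now {1,3} {2} {4,6} {5}
1-4 (11): add. Components now {1,3,4,6} {2} {5}
4-5 (11): add. Components now {1,3,4,5,6} {2}
2-5 (12): add. Components now {1,2,3,4,5,6}
Non-tree edge 2-6 has weight 12, equal to the heaviest edge on its tree cycle — swapping gives another MST of the same weight. Not unique.

No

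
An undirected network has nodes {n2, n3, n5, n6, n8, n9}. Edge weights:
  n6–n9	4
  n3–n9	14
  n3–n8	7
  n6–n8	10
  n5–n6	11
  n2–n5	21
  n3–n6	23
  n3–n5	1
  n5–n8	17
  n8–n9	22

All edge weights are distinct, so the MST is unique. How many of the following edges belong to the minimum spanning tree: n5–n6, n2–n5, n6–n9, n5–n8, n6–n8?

3

Kruskal's algorithm — process edges by increasing weight (ties by edge label):
n3–n5 (1): add. Components now {n2} {n3,n5} {n8} {n6} {n9}
n6–n9 (4): add. Components now {n2} {n3,n5} {n8} {n6,n9}
n3–n8 (7): add. Components now {n2} {n3,n5,n8} {n6,n9}
n6–n8 (10): add. Components now {n2} {n3,n5,n6,n8,n9}
n5–n6 (11): skip — n5 and n6 already connected.
n3–n9 (14): skip — n3 and n9 already connected.
n5–n8 (17): skip — n5 and n8 already connected.
n2–n5 (21): add. Components now {n2,n3,n5,n6,n8,n9}
MST edge set: {n3–n5, n6–n9, n3–n8, n6–n8, n2–n5}.
Of the listed edges, {n2–n5, n6–n9, n6–n8} are in the MST → 3.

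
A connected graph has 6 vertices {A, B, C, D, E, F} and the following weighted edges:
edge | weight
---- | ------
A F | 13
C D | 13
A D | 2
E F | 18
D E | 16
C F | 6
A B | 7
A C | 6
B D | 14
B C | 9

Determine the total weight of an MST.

Sort edges by weight, then run Kruskal:
A D (2): add — endpoints in different components.
A C (6): add — endpoints in different components.
C F (6): add — endpoints in different components.
A B (7): add — endpoints in different components.
B C (9): skip — B and C already connected.
A F (13): skip — A and F already connected.
C D (13): skip — C and D already connected.
B D (14): skip — B and D already connected.
D E (16): add — endpoints in different components.
MST edges: A D, A C, C F, A B, D E; total weight 2+6+6+7+16 = 37.

37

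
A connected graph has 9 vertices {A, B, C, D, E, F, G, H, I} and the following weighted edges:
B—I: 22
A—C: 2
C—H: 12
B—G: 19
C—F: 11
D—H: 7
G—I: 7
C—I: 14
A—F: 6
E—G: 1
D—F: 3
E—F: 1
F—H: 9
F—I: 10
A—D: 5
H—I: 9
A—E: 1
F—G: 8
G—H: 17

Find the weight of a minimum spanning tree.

41

Grow the tree from H using Prim:
Step 1: cheapest edge leaving the tree is D—H (7); add D.
Step 2: cheapest edge leaving the tree is D—F (3); add F.
Step 3: cheapest edge leaving the tree is E—F (1); add E.
Step 4: cheapest edge leaving the tree is A—E (1); add A.
Step 5: cheapest edge leaving the tree is E—G (1); add G.
Step 6: cheapest edge leaving the tree is A—C (2); add C.
Step 7: cheapest edge leaving the tree is G—I (7); add I.
Step 8: cheapest edge leaving the tree is B—G (19); add B.
MST edges: D—H, D—F, E—F, A—E, E—G, A—C, G—I, B—G; total weight 7+3+1+1+1+2+7+19 = 41.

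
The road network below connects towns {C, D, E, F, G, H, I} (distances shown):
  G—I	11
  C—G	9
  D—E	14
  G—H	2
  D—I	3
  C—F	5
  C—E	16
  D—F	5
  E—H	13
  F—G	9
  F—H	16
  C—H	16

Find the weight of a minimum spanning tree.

Sort edges by weight, then run Kruskal:
G—H (2): add — endpoints in different components.
D—I (3): add — endpoints in different components.
C—F (5): add — endpoints in different components.
D—F (5): add — endpoints in different components.
C—G (9): add — endpoints in different components.
F—G (9): skip — F and G already connected.
G—I (11): skip — G and I already connected.
E—H (13): add — endpoints in different components.
MST edges: G—H, D—I, C—F, D—F, C—G, E—H; total weight 2+3+5+5+9+13 = 37.

37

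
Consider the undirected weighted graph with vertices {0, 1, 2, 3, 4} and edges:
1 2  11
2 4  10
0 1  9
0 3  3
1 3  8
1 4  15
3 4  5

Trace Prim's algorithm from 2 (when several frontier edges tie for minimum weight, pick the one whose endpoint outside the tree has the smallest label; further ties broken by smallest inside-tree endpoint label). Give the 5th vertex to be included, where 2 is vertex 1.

Prim, starting at 2.
Step 1: frontier [2 4 10, 1 2 11] → take 2 4 (10); add 4.
Step 2: frontier [1 2 11, 3 4 5, 1 4 15] → take 3 4 (5); add 3.
Step 3: frontier [1 2 11, 0 3 3, 1 3 8, 1 4 15] → take 0 3 (3); add 0.
Step 4: frontier [0 1 9, 1 2 11, 1 3 8, 1 4 15] → take 1 3 (8); add 1.
Vertex order: 2, 4, 3, 0, 1. The 5th vertex is 1.

1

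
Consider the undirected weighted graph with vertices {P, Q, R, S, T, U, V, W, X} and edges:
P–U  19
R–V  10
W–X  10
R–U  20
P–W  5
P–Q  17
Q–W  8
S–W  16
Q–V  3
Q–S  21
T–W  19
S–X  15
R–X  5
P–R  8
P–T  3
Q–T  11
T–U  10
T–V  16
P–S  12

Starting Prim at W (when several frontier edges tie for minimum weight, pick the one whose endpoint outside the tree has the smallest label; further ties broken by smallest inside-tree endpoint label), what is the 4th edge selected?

Q-V

Prim, starting at W.
Step 1: cheapest edge leaving the tree is P–W (5); add P.
Step 2: cheapest edge leaving the tree is P–T (3); add T.
Step 3: cheapest edge leaving the tree is Q–W (8); add Q.
Step 4: cheapest edge leaving the tree is Q–V (3); add V.
Step 5: cheapest edge leaving the tree is P–R (8); add R.
Step 6: cheapest edge leaving the tree is R–X (5); add X.
Step 7: cheapest edge leaving the tree is T–U (10); add U.
Step 8: cheapest edge leaving the tree is P–S (12); add S.
The 4th edge added is Q–V.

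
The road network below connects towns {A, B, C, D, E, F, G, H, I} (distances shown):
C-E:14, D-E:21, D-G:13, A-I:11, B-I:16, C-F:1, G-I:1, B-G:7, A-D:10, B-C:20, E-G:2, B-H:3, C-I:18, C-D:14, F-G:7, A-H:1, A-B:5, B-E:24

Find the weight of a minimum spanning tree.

Kruskal: consider edges lightest-first.
A-H (1): add — endpoints in different components.
C-F (1): add — endpoints in different components.
G-I (1): add — endpoints in different components.
E-G (2): add — endpoints in different components.
B-H (3): add — endpoints in different components.
A-B (5): skip — A and B already connected.
B-G (7): add — endpoints in different components.
F-G (7): add — endpoints in different components.
A-D (10): add — endpoints in different components.
MST edges: A-H, C-F, G-I, E-G, B-H, B-G, F-G, A-D; total weight 1+1+1+2+3+7+7+10 = 32.

32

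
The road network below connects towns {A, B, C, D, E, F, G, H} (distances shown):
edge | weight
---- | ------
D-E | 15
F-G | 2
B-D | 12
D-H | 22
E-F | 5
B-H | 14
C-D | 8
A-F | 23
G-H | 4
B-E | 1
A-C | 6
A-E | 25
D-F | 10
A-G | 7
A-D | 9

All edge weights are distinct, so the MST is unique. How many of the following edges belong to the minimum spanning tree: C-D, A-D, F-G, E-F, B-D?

Kruskal's algorithm — process edges by increasing weight (ties by edge label):
B-E (1): add — endpoints in different components.
F-G (2): add — endpoints in different components.
G-H (4): add — endpoints in different components.
E-F (5): add — endpoints in different components.
A-C (6): add — endpoints in different components.
A-G (7): add — endpoints in different components.
C-D (8): add — endpoints in different components.
MST edge set: {B-E, F-G, G-H, E-F, A-C, A-G, C-D}.
Of the listed edges, {C-D, F-G, E-F} are in the MST → 3.

3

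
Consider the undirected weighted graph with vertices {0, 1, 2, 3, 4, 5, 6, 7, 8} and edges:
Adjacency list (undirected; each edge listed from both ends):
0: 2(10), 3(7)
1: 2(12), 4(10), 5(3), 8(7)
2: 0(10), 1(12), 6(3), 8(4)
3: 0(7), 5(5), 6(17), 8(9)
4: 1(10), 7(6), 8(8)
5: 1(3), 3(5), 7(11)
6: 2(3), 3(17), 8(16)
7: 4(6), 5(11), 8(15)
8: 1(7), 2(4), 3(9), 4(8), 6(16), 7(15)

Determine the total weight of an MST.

Kruskal's algorithm — process edges by increasing weight (ties by edge label):
1—5 (3): add — endpoints in different components.
2—6 (3): add — endpoints in different components.
2—8 (4): add — endpoints in different components.
3—5 (5): add — endpoints in different components.
4—7 (6): add — endpoints in different components.
0—3 (7): add — endpoints in different components.
1—8 (7): add — endpoints in different components.
4—8 (8): add — endpoints in different components.
MST edges: 1—5, 2—6, 2—8, 3—5, 4—7, 0—3, 1—8, 4—8; total weight 3+3+4+5+6+7+7+8 = 43.

43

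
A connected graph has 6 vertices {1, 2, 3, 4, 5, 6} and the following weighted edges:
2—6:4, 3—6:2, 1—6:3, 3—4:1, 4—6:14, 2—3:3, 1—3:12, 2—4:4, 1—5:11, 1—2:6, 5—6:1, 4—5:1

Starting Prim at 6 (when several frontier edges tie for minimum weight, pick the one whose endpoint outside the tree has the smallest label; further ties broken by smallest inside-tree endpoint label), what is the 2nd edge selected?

Prim, starting at 6.
Step 1: frontier [5—6 1, 3—6 2, 1—6 3, 2—6 4, 4—6 14] → take 5—6 (1); add 5.
Step 2: frontier [4—5 1, 1—5 11, 3—6 2, 1—6 3, 2—6 4, 4—6 14] → take 4—5 (1); add 4.
Step 3: frontier [3—4 1, 2—4 4, 1—5 11, 3—6 2, 1—6 3, 2—6 4] → take 3—4 (1); add 3.
Step 4: frontier [2—3 3, 1—3 12, 2—4 4, 1—5 11, 1—6 3, 2—6 4] → take 1—6 (3); add 1.
Step 5: frontier [1—2 6, 2—3 3, 2—4 4, 2—6 4] → take 2—3 (3); add 2.
The 2nd edge added is 4—5.

4-5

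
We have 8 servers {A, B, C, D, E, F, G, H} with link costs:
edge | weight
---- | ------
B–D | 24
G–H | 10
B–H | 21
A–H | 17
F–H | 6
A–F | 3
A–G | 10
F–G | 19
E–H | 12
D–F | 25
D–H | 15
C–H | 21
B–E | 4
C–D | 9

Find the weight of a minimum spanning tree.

Kruskal: consider edges lightest-first.
A–F (3): add — endpoints in different components.
B–E (4): add — endpoints in different components.
F–H (6): add — endpoints in different components.
C–D (9): add — endpoints in different components.
A–G (10): add — endpoints in different components.
G–H (10): skip — G and H already connected.
E–H (12): add — endpoints in different components.
D–H (15): add — endpoints in different components.
MST edges: A–F, B–E, F–H, C–D, A–G, E–H, D–H; total weight 3+4+6+9+10+12+15 = 59.

59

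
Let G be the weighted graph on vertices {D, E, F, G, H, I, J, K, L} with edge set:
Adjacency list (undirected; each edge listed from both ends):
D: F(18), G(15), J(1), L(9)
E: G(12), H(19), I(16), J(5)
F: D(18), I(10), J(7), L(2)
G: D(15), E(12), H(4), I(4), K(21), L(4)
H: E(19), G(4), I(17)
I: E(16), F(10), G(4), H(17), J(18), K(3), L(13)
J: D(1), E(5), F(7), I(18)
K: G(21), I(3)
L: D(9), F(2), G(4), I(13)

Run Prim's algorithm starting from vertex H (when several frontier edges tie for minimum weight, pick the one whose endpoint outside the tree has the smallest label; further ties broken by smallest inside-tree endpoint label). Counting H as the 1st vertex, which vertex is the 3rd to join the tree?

Prim's algorithm from H:
Step 1: cheapest edge leaving the tree is G H (4); add G.
Step 2: cheapest edge leaving the tree is G I (4); add I.
Step 3: cheapest edge leaving the tree is I K (3); add K.
Step 4: cheapest edge leaving the tree is G L (4); add L.
Step 5: cheapest edge leaving the tree is F L (2); add F.
Step 6: cheapest edge leaving the tree is F J (7); add J.
Step 7: cheapest edge leaving the tree is D J (1); add D.
Step 8: cheapest edge leaving the tree is E J (5); add E.
Vertex order: H, G, I, K, L, F, J, D, E. The 3rd vertex is I.

I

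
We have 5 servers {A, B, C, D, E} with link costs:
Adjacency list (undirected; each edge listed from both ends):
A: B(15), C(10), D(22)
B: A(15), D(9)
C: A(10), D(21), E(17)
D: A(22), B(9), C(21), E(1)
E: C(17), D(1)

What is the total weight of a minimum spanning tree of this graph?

35

Prim's algorithm from D:
Step 1: cheapest edge leaving the tree is D–E (1); add E.
Step 2: cheapest edge leaving the tree is B–D (9); add B.
Step 3: cheapest edge leaving the tree is A–B (15); add A.
Step 4: cheapest edge leaving the tree is A–C (10); add C.
MST edges: D–E, B–D, A–B, A–C; total weight 1+9+15+10 = 35.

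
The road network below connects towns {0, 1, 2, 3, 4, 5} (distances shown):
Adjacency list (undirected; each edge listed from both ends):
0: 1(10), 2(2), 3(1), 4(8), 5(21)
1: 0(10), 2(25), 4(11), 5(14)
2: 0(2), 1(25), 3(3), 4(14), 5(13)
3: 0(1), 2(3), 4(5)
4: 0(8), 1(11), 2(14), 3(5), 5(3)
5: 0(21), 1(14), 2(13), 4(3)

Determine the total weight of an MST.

21

Prim, starting at 1.
Step 1: cheapest edge leaving the tree is 0-1 (10); add 0.
Step 2: cheapest edge leaving the tree is 0-3 (1); add 3.
Step 3: cheapest edge leaving the tree is 0-2 (2); add 2.
Step 4: cheapest edge leaving the tree is 3-4 (5); add 4.
Step 5: cheapest edge leaving the tree is 4-5 (3); add 5.
MST edges: 0-1, 0-3, 0-2, 3-4, 4-5; total weight 10+1+2+5+3 = 21.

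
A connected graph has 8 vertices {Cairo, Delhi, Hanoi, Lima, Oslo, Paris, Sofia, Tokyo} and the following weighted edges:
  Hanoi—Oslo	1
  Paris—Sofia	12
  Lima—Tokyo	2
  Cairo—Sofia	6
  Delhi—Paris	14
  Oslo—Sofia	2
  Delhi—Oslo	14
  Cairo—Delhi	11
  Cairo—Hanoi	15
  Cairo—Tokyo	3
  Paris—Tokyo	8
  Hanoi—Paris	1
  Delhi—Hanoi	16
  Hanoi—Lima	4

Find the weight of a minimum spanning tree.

24

Kruskal: consider edges lightest-first.
Hanoi—Oslo (1): add — endpoints in different components.
Hanoi—Paris (1): add — endpoints in different components.
Lima—Tokyo (2): add — endpoints in different components.
Oslo—Sofia (2): add — endpoints in different components.
Cairo—Tokyo (3): add — endpoints in different components.
Hanoi—Lima (4): add — endpoints in different components.
Cairo—Sofia (6): skip — Sofia and Cairo already connected.
Paris—Tokyo (8): skip — Paris and Tokyo already connected.
Cairo—Delhi (11): add — endpoints in different components.
MST edges: Hanoi—Oslo, Hanoi—Paris, Lima—Tokyo, Oslo—Sofia, Cairo—Tokyo, Hanoi—Lima, Cairo—Delhi; total weight 1+1+2+2+3+4+11 = 24.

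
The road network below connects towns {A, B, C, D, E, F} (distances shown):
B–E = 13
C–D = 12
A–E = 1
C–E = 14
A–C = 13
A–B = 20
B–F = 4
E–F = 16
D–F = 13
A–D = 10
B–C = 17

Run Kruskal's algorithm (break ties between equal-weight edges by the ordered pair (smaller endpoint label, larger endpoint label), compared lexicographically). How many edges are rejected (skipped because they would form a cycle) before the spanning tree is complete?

1

Kruskal: consider edges lightest-first.
A–E (1): add — endpoints in different components.
B–F (4): add — endpoints in different components.
A–D (10): add — endpoints in different components.
C–D (12): add — endpoints in different components.
A–C (13): skip — A and C already connected.
B–E (13): add — endpoints in different components.
Edges rejected before the tree was complete: 1.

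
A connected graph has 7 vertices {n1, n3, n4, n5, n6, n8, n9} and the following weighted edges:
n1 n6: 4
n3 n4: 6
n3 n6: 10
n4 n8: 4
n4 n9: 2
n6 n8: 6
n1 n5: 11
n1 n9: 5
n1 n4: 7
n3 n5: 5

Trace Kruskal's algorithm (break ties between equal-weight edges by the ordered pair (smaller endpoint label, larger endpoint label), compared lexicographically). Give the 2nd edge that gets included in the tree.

n1-n6

Sort edges by weight, then run Kruskal:
n4 n9 (2): add. Components now {n3} {n6} {n1} {n5} {n8} {n4,n9}
n1 n6 (4): add. Components now {n3} {n1,n6} {n5} {n8} {n4,n9}
n4 n8 (4): add. Components now {n3} {n1,n6} {n5} {n4,n8,n9}
n1 n9 (5): add. Components now {n3} {n1,n4,n6,n8,n9} {n5}
n3 n5 (5): add. Components now {n3,n5} {n1,n4,n6,n8,n9}
n3 n4 (6): add. Components now {n1,n3,n4,n5,n6,n8,n9}
The 2nd edge added is n1 n6.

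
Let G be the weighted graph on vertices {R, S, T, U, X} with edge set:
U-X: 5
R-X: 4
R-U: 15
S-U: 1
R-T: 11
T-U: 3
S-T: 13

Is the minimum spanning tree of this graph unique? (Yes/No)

Yes

Kruskal: consider edges lightest-first.
S-U (1): add — endpoints in different components.
T-U (3): add — endpoints in different components.
R-X (4): add — endpoints in different components.
U-X (5): add — endpoints in different components.
Every non-tree edge has weight strictly greater than the heaviest edge on the tree path between its endpoints, so the MST is unique.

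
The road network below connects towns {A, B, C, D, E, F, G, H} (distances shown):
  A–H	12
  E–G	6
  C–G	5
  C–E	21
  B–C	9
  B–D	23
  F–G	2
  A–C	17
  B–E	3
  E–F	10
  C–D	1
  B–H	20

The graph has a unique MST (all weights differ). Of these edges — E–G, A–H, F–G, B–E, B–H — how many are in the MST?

4

Sort edges by weight, then run Kruskal:
C–D (1): add — endpoints in different components.
F–G (2): add — endpoints in different components.
B–E (3): add — endpoints in different components.
C–G (5): add — endpoints in different components.
E–G (6): add — endpoints in different components.
B–C (9): skip — B and C already connected.
E–F (10): skip — E and F already connected.
A–H (12): add — endpoints in different components.
A–C (17): add — endpoints in different components.
MST edge set: {C–D, F–G, B–E, C–G, E–G, A–H, A–C}.
Of the listed edges, {E–G, A–H, F–G, B–E} are in the MST → 4.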